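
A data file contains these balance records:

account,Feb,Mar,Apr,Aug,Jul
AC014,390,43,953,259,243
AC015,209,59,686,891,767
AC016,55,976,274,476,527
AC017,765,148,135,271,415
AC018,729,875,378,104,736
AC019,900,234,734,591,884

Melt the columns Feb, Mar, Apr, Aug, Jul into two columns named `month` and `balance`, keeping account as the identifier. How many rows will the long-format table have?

6 account values × 5 melted columns = 30 rows.

30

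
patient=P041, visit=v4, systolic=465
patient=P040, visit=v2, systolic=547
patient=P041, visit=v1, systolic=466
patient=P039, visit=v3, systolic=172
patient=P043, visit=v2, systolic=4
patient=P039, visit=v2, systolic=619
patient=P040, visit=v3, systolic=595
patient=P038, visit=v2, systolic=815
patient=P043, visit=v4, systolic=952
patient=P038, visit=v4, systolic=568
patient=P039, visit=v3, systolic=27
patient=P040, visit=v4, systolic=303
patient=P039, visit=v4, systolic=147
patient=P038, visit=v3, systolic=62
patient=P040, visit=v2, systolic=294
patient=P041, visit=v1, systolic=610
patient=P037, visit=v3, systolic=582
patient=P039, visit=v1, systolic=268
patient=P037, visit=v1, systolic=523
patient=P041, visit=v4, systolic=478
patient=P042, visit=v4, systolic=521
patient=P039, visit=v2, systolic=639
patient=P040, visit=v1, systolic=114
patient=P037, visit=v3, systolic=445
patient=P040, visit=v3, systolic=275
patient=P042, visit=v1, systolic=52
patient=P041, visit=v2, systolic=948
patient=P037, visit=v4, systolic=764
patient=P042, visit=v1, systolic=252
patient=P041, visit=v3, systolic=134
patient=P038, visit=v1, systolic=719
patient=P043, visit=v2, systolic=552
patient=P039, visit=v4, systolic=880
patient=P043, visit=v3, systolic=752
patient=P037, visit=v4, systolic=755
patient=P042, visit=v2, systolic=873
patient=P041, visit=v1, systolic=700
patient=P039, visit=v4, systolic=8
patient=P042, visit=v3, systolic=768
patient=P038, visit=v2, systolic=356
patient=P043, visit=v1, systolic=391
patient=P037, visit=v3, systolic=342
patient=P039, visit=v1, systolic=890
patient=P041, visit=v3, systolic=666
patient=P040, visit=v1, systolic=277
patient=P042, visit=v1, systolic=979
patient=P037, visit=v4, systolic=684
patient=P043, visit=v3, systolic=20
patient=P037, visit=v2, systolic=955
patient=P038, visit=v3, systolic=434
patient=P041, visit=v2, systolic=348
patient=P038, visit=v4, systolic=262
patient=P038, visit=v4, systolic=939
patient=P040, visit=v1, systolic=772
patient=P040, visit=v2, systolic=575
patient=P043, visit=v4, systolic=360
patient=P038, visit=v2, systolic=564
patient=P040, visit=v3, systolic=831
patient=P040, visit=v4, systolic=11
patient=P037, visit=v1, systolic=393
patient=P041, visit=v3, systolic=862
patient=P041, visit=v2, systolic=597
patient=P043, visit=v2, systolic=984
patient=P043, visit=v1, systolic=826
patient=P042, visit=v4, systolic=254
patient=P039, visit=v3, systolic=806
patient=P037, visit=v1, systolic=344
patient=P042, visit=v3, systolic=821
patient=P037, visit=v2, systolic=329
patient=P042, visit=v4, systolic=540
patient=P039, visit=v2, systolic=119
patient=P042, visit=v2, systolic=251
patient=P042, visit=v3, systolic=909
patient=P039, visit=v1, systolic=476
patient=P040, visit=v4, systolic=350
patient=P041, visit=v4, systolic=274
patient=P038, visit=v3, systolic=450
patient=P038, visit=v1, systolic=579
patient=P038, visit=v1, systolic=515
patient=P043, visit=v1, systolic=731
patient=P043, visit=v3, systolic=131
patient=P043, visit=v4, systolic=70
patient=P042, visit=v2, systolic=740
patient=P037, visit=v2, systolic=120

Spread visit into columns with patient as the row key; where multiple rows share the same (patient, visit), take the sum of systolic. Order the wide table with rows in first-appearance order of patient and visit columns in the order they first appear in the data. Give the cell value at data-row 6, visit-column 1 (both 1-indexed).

With rows in first-appearance order of patient, row 6 is patient=P037. visit columns in first-appearance order: v4, v2, v1, v3; column 1 is v4.
Long rows with patient=P037, visit=v4: 764 + 755 + 684 = 2203.

2203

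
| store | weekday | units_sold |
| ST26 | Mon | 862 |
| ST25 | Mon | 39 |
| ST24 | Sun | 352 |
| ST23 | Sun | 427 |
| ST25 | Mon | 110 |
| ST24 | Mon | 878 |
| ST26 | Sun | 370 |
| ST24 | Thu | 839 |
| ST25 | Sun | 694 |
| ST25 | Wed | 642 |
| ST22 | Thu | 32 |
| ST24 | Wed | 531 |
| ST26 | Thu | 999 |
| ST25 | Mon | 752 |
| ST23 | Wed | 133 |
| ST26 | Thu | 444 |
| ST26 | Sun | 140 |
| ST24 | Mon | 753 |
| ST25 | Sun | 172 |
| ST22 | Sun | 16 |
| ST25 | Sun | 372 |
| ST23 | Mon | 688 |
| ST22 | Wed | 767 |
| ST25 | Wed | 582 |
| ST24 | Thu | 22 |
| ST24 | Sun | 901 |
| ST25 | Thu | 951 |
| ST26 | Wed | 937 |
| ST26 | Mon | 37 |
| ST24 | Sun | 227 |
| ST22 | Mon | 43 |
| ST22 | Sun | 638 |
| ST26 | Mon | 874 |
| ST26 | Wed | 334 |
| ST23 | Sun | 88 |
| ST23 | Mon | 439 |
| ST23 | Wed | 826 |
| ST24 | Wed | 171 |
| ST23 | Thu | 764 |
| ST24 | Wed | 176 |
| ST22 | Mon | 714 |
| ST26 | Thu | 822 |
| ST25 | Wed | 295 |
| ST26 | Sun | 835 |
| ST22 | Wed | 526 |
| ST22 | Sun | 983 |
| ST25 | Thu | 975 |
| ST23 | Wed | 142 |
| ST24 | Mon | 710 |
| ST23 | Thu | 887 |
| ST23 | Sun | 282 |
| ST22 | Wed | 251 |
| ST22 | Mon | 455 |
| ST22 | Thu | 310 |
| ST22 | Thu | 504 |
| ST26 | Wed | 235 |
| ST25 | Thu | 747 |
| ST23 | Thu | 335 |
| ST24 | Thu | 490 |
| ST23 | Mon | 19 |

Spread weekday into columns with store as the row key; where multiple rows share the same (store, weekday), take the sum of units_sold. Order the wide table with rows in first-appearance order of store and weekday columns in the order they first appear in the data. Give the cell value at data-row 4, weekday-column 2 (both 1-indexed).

797

With rows in first-appearance order of store, row 4 is store=ST23. weekday columns in first-appearance order: Mon, Sun, Thu, Wed; column 2 is Sun.
Long rows with store=ST23, weekday=Sun: 427 + 88 + 282 = 797.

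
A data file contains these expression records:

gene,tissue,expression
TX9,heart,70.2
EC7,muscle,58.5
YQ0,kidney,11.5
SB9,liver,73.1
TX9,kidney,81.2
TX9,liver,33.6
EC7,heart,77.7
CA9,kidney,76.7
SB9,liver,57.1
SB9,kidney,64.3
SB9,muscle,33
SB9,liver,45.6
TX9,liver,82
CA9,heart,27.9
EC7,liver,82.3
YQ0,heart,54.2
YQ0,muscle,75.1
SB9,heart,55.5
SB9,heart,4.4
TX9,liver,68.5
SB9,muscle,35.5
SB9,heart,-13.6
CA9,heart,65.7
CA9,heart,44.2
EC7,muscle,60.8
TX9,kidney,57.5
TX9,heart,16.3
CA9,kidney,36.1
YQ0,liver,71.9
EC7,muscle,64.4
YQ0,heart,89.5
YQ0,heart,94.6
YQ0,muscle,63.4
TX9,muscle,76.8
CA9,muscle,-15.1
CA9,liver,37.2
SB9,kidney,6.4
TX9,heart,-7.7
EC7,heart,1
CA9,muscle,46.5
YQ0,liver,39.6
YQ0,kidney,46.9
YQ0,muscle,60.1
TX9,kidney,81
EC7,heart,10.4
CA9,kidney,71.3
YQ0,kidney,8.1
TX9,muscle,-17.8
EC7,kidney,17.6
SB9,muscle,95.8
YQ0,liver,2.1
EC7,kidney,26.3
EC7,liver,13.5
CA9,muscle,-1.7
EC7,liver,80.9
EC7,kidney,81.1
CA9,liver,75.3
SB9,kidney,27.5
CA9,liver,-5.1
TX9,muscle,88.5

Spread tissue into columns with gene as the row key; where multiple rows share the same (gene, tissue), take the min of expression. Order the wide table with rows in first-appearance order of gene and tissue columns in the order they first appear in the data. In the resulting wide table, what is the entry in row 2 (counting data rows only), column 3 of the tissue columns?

17.6

With rows in first-appearance order of gene, row 2 is gene=EC7. tissue columns in first-appearance order: heart, muscle, kidney, liver; column 3 is kidney.
Long rows with gene=EC7, tissue=kidney: min(17.6, 26.3, 81.1) = 17.6.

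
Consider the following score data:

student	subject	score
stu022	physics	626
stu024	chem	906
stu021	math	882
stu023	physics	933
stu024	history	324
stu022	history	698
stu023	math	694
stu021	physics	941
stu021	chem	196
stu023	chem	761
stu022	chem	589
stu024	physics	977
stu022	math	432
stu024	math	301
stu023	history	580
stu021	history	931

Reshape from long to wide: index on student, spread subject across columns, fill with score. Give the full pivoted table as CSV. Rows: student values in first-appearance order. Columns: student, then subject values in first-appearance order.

student,physics,chem,math,history
stu022,626,589,432,698
stu024,977,906,301,324
stu021,941,196,882,931
stu023,933,761,694,580

Columns: student plus the 4 distinct subject values (physics, chem, math, history).
For example, row stu022 column physics takes score=626 from the long row (stu022, physics).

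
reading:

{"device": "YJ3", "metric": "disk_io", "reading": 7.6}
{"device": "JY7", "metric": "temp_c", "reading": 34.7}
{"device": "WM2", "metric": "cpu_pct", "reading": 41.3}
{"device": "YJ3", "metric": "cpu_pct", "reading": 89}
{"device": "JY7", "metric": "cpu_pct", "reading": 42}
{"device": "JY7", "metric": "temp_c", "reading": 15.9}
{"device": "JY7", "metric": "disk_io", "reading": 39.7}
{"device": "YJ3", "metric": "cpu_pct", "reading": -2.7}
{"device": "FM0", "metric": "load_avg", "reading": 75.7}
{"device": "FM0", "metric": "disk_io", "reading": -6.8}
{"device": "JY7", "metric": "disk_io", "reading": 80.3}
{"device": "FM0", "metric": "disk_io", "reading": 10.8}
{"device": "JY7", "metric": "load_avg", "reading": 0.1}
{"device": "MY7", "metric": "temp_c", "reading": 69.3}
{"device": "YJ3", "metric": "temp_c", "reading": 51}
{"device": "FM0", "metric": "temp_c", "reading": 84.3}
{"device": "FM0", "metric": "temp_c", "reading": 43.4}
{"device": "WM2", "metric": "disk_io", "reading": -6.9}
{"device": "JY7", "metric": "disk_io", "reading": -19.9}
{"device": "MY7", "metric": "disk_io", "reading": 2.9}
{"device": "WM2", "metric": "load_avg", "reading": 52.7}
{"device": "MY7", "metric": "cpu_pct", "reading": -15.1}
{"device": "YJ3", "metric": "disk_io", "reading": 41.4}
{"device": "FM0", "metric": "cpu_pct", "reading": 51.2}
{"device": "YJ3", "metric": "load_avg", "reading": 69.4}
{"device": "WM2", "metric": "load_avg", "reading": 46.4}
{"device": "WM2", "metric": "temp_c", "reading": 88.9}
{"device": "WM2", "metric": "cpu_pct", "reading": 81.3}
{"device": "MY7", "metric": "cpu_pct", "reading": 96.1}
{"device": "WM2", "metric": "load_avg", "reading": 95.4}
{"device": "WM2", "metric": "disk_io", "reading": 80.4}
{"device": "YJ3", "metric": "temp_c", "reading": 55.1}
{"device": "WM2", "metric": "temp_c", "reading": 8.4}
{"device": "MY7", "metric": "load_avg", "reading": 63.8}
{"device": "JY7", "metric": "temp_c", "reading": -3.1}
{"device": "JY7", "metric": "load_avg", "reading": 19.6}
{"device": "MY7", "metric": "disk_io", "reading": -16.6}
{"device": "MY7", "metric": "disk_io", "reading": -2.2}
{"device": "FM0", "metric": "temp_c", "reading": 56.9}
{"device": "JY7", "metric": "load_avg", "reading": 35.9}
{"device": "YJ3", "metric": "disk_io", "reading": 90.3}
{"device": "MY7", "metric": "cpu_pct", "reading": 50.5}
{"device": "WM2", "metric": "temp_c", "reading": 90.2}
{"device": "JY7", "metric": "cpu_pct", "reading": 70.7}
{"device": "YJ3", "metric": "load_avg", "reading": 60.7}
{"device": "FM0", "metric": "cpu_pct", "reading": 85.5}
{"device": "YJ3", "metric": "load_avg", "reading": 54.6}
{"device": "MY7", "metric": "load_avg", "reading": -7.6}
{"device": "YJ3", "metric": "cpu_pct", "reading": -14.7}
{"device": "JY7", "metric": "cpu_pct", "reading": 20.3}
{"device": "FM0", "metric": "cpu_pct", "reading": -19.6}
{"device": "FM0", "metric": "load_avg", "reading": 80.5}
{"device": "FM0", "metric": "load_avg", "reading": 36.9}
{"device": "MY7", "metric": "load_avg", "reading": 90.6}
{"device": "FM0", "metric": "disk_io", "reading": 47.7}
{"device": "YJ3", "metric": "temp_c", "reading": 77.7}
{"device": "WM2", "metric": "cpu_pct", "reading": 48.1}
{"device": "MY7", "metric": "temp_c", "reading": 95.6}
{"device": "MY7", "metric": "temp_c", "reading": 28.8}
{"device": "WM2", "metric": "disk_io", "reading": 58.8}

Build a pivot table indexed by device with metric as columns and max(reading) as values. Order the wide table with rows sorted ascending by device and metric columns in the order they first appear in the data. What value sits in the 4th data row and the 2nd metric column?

With rows sorted ascending by device, row 4 is device=WM2. metric columns in first-appearance order: disk_io, temp_c, cpu_pct, load_avg; column 2 is temp_c.
Long rows with device=WM2, metric=temp_c: max(88.9, 8.4, 90.2) = 90.2.

90.2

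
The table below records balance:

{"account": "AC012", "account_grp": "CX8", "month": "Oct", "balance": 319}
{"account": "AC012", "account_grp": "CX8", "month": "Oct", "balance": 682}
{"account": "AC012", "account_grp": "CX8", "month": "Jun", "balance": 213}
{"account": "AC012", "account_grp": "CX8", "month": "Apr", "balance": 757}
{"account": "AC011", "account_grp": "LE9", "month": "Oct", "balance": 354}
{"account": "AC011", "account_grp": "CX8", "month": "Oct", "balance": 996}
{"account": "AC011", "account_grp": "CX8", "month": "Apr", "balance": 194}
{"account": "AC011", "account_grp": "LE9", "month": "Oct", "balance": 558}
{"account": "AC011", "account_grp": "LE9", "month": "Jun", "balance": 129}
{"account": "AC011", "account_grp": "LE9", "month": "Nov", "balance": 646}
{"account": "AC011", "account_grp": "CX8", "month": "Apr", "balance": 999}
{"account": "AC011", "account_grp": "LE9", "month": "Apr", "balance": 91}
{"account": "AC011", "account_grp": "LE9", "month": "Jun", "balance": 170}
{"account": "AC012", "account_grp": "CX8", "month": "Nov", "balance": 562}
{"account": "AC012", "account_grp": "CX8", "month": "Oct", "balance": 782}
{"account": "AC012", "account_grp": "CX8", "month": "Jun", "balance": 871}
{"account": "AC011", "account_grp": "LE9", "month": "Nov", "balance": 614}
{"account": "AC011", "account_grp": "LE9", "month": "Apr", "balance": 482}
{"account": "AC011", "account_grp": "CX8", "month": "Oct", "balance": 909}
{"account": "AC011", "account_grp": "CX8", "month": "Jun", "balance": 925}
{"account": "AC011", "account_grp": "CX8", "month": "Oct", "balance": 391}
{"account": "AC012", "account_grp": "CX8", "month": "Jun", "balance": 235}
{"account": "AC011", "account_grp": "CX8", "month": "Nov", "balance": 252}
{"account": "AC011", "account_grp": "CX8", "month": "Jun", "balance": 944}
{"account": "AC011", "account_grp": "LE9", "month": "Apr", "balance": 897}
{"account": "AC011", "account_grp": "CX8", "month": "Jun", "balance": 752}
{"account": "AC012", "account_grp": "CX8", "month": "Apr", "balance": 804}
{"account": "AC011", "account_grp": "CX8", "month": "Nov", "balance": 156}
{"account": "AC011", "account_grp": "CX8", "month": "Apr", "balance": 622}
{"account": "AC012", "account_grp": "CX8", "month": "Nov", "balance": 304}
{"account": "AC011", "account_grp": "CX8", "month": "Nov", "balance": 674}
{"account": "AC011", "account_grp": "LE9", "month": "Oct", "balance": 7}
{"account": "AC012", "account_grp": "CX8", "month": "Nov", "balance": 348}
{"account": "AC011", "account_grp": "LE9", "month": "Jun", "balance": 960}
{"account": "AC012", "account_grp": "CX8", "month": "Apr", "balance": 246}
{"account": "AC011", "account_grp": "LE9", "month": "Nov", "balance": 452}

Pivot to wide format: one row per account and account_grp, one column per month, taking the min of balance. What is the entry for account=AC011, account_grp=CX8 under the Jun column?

752

Rows with account=AC011, account_grp=CX8 and month=Jun: balance values are 925, 944, 752.
min(925, 944, 752) = 752.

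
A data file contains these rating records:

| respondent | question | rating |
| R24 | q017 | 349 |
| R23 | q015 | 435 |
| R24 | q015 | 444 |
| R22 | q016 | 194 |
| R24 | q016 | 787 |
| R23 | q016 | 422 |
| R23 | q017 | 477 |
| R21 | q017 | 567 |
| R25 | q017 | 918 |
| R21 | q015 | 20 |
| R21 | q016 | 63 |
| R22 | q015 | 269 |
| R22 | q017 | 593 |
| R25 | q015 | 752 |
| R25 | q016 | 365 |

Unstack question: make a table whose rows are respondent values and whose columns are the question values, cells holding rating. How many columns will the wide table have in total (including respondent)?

1 column for respondent plus 3 distinct question values → 4 columns.

4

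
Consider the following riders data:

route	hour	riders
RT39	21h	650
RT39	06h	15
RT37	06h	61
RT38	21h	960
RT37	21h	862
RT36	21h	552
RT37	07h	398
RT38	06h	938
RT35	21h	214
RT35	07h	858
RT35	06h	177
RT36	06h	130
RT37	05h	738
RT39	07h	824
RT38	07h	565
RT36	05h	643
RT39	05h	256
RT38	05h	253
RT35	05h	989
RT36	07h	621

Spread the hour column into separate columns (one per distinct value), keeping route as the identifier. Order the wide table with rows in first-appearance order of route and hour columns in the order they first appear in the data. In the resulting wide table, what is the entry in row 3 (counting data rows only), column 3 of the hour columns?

565

With rows in first-appearance order of route, row 3 is route=RT38. hour columns in first-appearance order: 21h, 06h, 07h, 05h; column 3 is 07h.
Long rows with route=RT38, hour=07h: riders = 565.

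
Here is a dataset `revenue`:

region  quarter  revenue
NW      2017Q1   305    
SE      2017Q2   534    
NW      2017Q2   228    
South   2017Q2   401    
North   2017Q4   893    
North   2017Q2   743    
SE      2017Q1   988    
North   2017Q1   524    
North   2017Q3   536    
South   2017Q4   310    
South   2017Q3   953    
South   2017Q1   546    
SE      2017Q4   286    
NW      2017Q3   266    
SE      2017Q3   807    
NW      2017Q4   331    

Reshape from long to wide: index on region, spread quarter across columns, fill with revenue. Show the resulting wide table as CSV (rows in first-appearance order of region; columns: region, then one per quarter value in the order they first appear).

region,2017Q1,2017Q2,2017Q4,2017Q3
NW,305,228,331,266
SE,988,534,286,807
South,546,401,310,953
North,524,743,893,536

Columns: region plus the 4 distinct quarter values (2017Q1, 2017Q2, 2017Q4, 2017Q3).
For example, row NW column 2017Q1 takes revenue=305 from the long row (NW, 2017Q1).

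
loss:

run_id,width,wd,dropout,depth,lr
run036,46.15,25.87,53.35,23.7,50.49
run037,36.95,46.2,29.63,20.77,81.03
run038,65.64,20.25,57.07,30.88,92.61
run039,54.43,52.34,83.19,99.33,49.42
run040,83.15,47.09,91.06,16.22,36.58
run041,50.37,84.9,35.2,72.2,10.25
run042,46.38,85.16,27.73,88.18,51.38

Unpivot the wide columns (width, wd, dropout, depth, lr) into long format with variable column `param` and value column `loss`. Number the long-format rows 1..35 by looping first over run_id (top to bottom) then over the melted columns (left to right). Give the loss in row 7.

35 rows total (7 × 5). Row 7: index ⌊(7-1)/5⌋ = 1 into run_id → run037; (7-1) mod 5 = 1 into the melted columns → wd.
So row 7 is (run037, wd, 46.2); loss = 46.2.

46.2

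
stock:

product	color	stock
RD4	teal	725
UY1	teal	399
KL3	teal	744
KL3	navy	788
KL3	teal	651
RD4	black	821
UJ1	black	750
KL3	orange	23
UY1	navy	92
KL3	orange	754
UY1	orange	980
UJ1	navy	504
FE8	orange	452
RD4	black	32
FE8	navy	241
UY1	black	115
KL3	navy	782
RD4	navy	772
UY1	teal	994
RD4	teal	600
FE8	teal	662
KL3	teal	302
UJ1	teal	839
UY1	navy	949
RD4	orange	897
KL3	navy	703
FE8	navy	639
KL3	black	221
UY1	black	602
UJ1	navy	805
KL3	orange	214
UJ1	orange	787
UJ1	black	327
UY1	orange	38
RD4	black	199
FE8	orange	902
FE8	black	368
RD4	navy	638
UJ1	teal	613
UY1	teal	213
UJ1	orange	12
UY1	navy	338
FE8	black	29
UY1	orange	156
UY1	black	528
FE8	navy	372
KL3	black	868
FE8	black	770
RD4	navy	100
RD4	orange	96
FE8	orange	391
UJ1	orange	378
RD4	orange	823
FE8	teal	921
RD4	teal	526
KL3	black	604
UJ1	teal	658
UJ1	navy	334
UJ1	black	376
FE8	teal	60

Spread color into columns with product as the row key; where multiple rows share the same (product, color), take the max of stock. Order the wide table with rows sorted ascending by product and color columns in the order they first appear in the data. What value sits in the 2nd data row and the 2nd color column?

With rows sorted ascending by product, row 2 is product=KL3. color columns in first-appearance order: teal, navy, black, orange; column 2 is navy.
Long rows with product=KL3, color=navy: max(788, 782, 703) = 788.

788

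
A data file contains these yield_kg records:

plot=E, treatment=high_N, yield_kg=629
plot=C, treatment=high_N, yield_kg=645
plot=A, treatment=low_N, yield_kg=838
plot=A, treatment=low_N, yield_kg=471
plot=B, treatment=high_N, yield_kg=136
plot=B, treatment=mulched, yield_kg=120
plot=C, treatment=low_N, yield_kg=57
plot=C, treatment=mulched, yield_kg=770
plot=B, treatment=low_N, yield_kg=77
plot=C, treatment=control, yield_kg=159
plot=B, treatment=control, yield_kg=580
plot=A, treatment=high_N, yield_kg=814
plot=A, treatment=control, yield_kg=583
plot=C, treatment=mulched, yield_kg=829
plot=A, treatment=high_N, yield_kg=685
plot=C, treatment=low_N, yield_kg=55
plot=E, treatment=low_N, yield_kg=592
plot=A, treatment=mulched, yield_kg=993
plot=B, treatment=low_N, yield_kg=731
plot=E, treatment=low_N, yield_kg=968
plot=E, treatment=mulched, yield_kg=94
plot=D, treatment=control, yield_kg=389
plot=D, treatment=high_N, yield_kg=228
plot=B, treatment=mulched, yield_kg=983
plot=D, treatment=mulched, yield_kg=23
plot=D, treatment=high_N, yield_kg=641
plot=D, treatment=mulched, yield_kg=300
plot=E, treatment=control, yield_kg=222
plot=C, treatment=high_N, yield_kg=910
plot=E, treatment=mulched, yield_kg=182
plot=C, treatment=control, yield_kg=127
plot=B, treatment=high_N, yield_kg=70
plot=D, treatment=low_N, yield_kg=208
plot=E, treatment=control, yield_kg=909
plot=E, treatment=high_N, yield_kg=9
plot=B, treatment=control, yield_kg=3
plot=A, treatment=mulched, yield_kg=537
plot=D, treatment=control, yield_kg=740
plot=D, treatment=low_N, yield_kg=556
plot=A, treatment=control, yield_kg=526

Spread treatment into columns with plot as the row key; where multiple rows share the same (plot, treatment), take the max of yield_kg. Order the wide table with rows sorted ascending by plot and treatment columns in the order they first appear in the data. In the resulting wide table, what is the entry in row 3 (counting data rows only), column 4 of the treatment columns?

159

With rows sorted ascending by plot, row 3 is plot=C. treatment columns in first-appearance order: high_N, low_N, mulched, control; column 4 is control.
Long rows with plot=C, treatment=control: max(159, 127) = 159.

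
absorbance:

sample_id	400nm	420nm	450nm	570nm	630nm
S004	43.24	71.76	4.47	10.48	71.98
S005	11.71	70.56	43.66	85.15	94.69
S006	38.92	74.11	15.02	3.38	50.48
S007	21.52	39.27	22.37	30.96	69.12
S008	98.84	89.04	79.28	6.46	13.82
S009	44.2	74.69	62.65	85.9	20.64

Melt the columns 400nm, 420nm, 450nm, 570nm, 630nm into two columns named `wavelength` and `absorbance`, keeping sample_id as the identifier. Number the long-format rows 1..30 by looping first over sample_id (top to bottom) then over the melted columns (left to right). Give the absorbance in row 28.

30 rows total (6 × 5). Row 28: index ⌊(28-1)/5⌋ = 5 into sample_id → S009; (28-1) mod 5 = 2 into the melted columns → 450nm.
So row 28 is (S009, 450nm, 62.65); absorbance = 62.65.

62.65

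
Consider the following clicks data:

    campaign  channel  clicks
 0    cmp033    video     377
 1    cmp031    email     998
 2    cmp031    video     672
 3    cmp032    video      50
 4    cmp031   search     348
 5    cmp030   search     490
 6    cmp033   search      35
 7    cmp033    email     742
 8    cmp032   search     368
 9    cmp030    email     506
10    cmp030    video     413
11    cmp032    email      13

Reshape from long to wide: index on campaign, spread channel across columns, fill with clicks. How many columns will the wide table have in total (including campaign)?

1 column for campaign plus 3 distinct channel values → 4 columns.

4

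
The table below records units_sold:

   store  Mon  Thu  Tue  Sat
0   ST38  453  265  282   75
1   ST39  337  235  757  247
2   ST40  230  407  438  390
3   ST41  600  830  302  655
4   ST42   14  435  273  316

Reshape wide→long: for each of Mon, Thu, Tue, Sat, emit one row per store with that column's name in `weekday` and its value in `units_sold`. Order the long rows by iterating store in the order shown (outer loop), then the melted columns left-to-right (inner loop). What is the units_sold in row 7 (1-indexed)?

757

20 rows total (5 × 4). Row 7: index ⌊(7-1)/4⌋ = 1 into store → ST39; (7-1) mod 4 = 2 into the melted columns → Tue.
So row 7 is (ST39, Tue, 757); units_sold = 757.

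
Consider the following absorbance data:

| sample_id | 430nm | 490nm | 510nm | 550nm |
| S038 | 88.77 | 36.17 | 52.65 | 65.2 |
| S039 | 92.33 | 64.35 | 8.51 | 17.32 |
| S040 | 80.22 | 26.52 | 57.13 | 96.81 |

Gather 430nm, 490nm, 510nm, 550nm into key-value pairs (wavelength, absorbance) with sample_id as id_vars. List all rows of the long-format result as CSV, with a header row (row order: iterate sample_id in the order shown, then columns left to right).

sample_id,wavelength,absorbance
S038,430nm,88.77
S038,490nm,36.17
S038,510nm,52.65
S038,550nm,65.2
S039,430nm,92.33
S039,490nm,64.35
S039,510nm,8.51
S039,550nm,17.32
S040,430nm,80.22
S040,490nm,26.52
S040,510nm,57.13
S040,550nm,96.81

Each (sample_id, column) pair becomes one row: 3 × 4 = 12 rows.
For example, (S038, 430nm) → absorbance=88.77.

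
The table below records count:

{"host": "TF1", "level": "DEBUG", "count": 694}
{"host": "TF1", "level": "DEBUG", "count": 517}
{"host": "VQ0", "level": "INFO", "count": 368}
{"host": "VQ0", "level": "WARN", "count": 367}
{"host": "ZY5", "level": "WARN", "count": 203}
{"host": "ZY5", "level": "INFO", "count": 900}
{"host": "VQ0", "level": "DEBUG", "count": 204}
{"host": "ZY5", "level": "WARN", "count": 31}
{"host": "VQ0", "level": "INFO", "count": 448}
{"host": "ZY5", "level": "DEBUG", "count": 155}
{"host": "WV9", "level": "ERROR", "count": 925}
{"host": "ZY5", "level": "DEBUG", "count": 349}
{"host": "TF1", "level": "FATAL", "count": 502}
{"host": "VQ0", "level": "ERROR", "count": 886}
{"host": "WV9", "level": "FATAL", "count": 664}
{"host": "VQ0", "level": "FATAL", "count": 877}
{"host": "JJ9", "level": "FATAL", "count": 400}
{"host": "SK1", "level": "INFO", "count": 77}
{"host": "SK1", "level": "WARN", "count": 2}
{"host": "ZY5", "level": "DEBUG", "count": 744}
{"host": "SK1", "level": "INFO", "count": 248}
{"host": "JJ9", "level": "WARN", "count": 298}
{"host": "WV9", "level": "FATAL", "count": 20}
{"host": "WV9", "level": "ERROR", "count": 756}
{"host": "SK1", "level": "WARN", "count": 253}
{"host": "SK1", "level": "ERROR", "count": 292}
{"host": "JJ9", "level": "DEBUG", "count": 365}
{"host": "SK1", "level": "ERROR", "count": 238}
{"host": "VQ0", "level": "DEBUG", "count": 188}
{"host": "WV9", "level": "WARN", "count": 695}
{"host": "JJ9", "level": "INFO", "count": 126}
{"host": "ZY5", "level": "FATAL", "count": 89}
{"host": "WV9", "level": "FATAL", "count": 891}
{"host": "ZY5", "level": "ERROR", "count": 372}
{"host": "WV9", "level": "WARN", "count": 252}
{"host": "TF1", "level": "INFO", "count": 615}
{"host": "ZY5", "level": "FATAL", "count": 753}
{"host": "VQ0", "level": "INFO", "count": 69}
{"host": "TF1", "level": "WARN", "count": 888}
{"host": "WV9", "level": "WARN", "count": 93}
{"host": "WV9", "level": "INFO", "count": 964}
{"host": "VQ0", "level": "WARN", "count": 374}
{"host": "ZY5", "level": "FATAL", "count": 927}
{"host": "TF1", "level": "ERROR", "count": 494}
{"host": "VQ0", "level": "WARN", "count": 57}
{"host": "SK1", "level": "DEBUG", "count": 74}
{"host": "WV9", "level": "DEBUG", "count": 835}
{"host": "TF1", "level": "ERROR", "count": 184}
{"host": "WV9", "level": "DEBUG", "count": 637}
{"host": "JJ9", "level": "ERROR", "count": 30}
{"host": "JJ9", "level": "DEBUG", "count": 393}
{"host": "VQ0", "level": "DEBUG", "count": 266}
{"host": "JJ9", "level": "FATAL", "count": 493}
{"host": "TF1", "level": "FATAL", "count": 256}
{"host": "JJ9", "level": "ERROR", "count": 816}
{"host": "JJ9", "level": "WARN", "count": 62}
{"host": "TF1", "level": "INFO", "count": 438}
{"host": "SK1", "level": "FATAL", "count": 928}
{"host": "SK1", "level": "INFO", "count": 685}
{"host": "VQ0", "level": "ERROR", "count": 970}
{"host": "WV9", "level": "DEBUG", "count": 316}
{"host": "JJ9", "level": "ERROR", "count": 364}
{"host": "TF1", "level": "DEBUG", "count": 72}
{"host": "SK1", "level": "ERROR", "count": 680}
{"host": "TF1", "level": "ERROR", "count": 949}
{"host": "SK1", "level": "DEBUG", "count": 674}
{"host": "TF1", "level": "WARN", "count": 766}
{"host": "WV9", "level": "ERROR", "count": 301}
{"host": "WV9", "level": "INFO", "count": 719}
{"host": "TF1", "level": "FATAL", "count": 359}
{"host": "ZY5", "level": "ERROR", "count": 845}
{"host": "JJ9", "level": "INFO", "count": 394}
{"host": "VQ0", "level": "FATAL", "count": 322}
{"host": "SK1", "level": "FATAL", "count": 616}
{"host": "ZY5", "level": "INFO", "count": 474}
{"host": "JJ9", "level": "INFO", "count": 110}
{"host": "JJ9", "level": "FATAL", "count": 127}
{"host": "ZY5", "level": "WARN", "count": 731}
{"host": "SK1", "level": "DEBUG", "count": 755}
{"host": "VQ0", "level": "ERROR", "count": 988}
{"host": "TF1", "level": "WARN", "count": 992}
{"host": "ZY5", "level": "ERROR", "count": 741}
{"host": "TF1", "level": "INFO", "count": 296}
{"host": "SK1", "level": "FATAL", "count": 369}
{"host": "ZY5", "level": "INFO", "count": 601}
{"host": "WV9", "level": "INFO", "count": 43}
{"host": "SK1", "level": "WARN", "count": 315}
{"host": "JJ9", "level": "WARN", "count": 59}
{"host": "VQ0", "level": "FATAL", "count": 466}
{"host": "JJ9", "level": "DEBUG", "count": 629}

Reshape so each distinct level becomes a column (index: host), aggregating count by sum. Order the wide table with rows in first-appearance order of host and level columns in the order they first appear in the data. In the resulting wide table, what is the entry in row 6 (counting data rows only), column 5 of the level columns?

1913

With rows in first-appearance order of host, row 6 is host=SK1. level columns in first-appearance order: DEBUG, INFO, WARN, ERROR, FATAL; column 5 is FATAL.
Long rows with host=SK1, level=FATAL: 928 + 616 + 369 = 1913.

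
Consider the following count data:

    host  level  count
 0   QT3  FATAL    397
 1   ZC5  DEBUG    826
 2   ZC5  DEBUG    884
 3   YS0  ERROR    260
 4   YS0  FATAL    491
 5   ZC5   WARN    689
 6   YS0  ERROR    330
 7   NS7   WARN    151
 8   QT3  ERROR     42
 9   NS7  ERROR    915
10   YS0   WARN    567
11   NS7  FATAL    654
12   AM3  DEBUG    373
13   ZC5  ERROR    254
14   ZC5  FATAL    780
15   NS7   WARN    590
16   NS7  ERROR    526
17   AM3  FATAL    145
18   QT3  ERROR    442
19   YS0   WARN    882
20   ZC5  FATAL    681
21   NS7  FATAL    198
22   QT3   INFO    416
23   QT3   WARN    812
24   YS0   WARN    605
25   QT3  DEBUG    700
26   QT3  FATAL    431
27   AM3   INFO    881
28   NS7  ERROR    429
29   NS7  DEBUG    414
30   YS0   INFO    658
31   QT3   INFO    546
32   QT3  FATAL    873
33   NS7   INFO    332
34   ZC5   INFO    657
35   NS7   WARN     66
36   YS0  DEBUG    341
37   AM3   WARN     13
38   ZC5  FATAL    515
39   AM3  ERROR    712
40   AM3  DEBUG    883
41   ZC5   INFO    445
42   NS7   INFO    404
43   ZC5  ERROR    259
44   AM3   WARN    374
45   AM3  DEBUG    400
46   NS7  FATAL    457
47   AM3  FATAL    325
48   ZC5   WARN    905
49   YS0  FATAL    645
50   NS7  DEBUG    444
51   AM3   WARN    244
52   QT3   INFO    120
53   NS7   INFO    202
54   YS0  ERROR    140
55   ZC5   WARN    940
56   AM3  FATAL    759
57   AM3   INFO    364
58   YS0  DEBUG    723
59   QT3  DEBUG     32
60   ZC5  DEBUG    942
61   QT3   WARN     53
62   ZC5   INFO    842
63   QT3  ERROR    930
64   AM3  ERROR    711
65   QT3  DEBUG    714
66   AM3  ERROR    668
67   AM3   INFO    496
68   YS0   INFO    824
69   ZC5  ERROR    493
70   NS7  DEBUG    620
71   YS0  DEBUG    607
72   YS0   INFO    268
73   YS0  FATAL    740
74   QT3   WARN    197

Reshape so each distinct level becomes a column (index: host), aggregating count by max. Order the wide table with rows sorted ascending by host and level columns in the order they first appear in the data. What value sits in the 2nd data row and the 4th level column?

590

With rows sorted ascending by host, row 2 is host=NS7. level columns in first-appearance order: FATAL, DEBUG, ERROR, WARN, INFO; column 4 is WARN.
Long rows with host=NS7, level=WARN: max(151, 590, 66) = 590.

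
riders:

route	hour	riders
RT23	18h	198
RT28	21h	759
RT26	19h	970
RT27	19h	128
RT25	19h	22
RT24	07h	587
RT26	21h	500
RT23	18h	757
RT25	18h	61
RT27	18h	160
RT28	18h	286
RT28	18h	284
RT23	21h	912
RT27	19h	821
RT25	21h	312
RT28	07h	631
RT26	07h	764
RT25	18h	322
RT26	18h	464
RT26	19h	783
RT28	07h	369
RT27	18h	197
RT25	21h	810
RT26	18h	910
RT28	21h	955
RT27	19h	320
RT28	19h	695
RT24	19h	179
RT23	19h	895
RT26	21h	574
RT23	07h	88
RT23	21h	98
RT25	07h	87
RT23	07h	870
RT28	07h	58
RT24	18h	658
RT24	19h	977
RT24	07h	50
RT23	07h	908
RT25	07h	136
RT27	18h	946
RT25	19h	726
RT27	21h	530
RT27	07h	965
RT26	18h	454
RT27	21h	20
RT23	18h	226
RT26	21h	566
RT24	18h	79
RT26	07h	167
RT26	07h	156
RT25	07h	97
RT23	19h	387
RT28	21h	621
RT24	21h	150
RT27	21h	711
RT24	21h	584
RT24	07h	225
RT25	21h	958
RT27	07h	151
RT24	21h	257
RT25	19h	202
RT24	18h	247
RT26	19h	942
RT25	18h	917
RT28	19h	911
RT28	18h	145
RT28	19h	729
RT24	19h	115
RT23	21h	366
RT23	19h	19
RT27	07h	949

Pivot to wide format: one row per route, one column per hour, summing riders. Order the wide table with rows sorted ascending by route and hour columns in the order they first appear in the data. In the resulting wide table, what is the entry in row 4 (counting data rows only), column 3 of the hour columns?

With rows sorted ascending by route, row 4 is route=RT26. hour columns in first-appearance order: 18h, 21h, 19h, 07h; column 3 is 19h.
Long rows with route=RT26, hour=19h: 970 + 783 + 942 = 2695.

2695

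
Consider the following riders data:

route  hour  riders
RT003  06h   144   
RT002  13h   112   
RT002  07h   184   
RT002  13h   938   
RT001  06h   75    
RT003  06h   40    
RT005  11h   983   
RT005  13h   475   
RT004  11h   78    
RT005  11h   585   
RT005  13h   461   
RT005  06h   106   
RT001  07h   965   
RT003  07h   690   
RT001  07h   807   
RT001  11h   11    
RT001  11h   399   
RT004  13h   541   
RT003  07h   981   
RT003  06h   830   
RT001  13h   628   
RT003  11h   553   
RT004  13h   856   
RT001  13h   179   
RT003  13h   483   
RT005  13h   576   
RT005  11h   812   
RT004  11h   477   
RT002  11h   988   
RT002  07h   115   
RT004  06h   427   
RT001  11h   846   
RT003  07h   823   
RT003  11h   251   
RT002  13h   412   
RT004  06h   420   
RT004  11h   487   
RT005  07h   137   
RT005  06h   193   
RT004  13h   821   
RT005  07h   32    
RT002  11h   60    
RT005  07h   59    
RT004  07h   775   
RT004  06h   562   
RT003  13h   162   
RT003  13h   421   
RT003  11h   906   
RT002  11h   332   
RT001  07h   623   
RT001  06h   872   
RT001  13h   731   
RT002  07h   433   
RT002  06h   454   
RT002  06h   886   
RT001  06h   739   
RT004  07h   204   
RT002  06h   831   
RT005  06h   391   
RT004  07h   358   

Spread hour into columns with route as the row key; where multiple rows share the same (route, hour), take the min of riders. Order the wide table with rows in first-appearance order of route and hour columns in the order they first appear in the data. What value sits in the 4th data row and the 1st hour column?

With rows in first-appearance order of route, row 4 is route=RT005. hour columns in first-appearance order: 06h, 13h, 07h, 11h; column 1 is 06h.
Long rows with route=RT005, hour=06h: min(106, 193, 391) = 106.

106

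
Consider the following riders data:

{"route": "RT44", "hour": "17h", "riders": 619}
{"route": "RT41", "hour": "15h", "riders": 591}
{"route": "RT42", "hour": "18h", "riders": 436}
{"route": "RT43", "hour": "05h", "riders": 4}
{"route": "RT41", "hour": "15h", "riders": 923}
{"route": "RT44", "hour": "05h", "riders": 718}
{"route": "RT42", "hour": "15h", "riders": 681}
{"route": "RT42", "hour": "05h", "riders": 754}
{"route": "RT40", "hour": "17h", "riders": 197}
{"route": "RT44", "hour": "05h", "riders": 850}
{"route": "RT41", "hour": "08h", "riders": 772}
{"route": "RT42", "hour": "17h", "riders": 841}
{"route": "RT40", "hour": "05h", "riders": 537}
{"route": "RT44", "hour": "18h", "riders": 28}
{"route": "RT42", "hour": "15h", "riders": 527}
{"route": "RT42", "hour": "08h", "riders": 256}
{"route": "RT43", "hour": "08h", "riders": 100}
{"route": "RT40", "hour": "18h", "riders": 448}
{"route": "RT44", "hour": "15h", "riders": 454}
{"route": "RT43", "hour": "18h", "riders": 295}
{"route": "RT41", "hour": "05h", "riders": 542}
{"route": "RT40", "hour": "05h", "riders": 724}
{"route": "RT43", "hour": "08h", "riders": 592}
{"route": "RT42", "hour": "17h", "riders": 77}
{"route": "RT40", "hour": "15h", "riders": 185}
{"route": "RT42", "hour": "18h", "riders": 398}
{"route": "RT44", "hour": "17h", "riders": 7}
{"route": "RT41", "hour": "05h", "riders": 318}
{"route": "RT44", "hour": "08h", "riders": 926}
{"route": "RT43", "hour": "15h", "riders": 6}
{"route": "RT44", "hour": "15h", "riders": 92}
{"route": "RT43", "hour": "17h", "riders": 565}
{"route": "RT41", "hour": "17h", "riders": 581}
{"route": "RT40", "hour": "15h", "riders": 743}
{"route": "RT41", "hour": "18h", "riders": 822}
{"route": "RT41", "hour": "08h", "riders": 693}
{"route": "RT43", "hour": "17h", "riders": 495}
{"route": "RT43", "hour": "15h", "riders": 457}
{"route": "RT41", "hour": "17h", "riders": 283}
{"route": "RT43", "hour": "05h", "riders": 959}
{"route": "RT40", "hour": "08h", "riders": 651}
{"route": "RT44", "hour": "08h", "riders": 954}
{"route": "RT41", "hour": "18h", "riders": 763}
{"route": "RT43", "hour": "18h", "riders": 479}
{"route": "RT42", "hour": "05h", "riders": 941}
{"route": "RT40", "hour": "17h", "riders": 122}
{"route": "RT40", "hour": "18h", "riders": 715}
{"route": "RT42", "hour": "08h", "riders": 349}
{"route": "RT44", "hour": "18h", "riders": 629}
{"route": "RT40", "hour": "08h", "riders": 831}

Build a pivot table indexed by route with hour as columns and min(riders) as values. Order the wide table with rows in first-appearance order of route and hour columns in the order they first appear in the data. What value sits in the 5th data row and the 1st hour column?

With rows in first-appearance order of route, row 5 is route=RT40. hour columns in first-appearance order: 17h, 15h, 18h, 05h, 08h; column 1 is 17h.
Long rows with route=RT40, hour=17h: min(197, 122) = 122.

122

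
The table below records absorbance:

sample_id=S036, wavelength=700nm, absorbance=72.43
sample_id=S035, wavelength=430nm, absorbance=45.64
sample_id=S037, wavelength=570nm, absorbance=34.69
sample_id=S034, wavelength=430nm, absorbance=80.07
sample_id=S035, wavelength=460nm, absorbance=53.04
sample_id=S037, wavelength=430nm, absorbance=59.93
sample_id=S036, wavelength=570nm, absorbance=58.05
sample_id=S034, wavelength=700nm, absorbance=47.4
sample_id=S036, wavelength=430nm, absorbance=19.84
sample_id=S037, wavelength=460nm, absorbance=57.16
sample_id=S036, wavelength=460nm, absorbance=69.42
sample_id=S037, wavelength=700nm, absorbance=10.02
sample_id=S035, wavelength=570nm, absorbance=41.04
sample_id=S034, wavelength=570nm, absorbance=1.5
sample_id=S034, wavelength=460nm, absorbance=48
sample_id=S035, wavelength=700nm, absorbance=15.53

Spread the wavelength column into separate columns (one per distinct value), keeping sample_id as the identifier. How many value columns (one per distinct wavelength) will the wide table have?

4

4 distinct wavelength values: 430nm, 460nm, 570nm, 700nm.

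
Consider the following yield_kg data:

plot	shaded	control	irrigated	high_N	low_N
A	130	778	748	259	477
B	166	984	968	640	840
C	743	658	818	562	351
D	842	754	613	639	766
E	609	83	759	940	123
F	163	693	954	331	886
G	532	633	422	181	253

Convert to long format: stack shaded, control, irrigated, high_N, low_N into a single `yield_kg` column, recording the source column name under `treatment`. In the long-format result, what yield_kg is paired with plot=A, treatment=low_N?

Unpivoting turns each (plot, wide-column) pair into one long row.
The wide cell at row A, column low_N holds 477, so the long row (A, low_N) has yield_kg=477.

477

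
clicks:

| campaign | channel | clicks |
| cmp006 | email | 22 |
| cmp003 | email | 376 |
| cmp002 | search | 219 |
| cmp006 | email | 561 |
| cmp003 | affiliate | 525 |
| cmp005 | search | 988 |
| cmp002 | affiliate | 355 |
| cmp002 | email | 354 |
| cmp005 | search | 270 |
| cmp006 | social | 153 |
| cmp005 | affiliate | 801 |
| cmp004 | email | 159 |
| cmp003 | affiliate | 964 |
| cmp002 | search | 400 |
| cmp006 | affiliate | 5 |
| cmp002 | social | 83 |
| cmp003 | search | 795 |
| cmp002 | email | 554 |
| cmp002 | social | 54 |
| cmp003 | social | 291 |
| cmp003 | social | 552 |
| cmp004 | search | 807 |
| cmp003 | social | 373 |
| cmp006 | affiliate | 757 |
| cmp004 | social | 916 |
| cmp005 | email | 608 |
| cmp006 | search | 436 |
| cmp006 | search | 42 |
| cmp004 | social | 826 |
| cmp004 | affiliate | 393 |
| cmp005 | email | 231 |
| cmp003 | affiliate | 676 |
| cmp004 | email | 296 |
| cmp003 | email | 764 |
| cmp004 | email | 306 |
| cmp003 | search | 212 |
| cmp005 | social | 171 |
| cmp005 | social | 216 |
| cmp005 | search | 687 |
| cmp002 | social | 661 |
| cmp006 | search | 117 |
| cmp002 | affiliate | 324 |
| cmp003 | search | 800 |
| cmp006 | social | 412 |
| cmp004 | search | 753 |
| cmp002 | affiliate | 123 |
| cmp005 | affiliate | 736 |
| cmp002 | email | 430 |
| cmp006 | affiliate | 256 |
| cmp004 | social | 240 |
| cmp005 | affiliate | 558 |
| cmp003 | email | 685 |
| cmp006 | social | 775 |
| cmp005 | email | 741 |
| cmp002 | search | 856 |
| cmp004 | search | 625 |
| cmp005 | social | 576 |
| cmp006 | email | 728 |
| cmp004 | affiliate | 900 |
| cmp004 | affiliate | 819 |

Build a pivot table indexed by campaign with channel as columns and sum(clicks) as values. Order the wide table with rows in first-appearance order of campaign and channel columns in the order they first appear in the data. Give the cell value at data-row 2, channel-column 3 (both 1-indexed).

With rows in first-appearance order of campaign, row 2 is campaign=cmp003. channel columns in first-appearance order: email, search, affiliate, social; column 3 is affiliate.
Long rows with campaign=cmp003, channel=affiliate: 525 + 964 + 676 = 2165.

2165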